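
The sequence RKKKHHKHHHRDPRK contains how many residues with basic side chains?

Lysine (K), arginine (R), and histidine (H) have basic, nitrogen-containing side chains.
Matching residues: R1, K2, K3, K4, H5, H6, K7, H8, H9, H10, R11, R14, K15.

13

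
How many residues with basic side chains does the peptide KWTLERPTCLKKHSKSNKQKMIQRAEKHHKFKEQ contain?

K, R, and H are the three residues with basic side chains (ε-amine, guanidinium, and imidazole respectively).
Matching residues: K1, R6, K11, K12, H13, K15, K18, K20, R24, K27, H28, H29, K30, K32.

14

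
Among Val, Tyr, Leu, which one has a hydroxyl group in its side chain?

Tyr

Serine (S), threonine (T), and tyrosine (Y) each carry a hydroxyl group on the side chain.
Of the listed options, only Tyr belongs to this group.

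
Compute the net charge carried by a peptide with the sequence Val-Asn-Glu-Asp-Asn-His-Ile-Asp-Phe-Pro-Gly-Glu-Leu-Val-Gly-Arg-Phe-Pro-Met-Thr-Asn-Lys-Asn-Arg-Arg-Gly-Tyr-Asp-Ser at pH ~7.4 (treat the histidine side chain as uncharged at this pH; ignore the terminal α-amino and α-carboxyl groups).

-1

The side chains ionized at physiological pH are Lys/Arg (+1) and Asp/Glu (−1); with His treated as neutral, nothing else contributes.
Positive (K, R): Arg16, Lys22, Arg24, Arg25 → +4.
Negative (D, E): Glu3, Asp4, Asp8, Glu12, Asp28 → −5.
Net charge = (+4) + (−5) = −1.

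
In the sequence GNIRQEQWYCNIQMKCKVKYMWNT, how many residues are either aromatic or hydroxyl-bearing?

5

Aromatic: F, W, Y. Hydroxyl-bearing: S, T, Y.
Aromatic residues here: W8, Y9, Y20, W22 (4).
Hydroxyl-bearing residues here: Y9, Y20, T24 (3).
Y is in both groups, so the 2 Y residues must not be double-counted.
Total = 4 + 3 − 2 = 5.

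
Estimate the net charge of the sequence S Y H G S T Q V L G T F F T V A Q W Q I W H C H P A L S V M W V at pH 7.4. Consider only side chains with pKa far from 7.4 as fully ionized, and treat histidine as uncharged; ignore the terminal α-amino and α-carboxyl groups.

The side chains ionized at physiological pH are Lys/Arg (+1) and Asp/Glu (−1); with His treated as neutral, nothing else contributes.
Positive (K, R): none → +0.
Negative (D, E): none → −0.
Net charge = (+0) + (−0) = 0.

0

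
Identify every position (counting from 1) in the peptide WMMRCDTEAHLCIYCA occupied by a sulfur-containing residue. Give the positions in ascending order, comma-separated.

2, 3, 5, 12, 15

Only Cys (C) and Met (M) have a sulfur atom in the side chain.
Matching residues: M2, M3, C5, C12, C15.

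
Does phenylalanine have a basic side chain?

No

The basic amino acids are Lys (K), Arg (R), and His (H).
Phenylalanine is not in this group.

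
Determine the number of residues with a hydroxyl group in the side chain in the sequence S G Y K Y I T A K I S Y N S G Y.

S, T, and Y are the three residues with a side-chain hydroxyl.
Matching residues: S1, Y3, Y5, T7, S11, Y12, S14, Y16.

8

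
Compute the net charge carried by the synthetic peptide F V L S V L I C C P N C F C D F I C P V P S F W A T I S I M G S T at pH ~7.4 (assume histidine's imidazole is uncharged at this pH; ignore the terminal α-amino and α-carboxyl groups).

At pH ~7.4 the Lys and Arg side chains are protonated (+1), the Asp and Glu side chains are deprotonated (−1), and with His taken as neutral all other side chains carry no charge.
Positive (K, R): none → +0.
Negative (D, E): D15 → −1.
Net charge = (+0) + (−1) = −1.

-1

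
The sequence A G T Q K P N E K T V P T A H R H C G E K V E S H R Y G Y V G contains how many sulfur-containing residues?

1

The sulfur-bearing residues are cysteine (–SH) and methionine (–S–CH₃).
Matching residues: C18.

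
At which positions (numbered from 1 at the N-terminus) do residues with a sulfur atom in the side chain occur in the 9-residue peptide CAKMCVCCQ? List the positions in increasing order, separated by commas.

Only Cys (C) and Met (M) have a sulfur atom in the side chain.
Matching residues: C1, M4, C5, C7, C8.

1, 4, 5, 7, 8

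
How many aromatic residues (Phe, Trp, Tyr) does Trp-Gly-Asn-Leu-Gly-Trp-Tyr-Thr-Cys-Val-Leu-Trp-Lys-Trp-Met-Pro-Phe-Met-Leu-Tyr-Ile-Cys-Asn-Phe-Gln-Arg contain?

8

Matching residues: Trp1, Trp6, Tyr7, Trp12, Trp14, Phe17, Tyr20, Phe24.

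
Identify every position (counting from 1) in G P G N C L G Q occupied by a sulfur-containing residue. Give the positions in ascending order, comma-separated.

Matching residues: C5.

5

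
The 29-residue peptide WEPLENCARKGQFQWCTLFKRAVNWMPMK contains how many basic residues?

Lysine (K), arginine (R), and histidine (H) have basic, nitrogen-containing side chains.
Matching residues: R9, K10, K20, R21, K29.

5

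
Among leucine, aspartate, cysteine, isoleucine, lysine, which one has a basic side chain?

lysine

K, R, and H are the three residues with basic side chains (ε-amine, guanidinium, and imidazole respectively).
Of the listed options, only lysine belongs to this group.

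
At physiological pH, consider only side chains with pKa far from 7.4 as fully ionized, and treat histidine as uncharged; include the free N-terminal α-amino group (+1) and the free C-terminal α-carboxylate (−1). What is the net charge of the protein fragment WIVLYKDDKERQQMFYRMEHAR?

The side chains ionized at physiological pH are Lys/Arg (+1) and Asp/Glu (−1); with His treated as neutral, nothing else contributes.
Positive (K, R): K6, K9, R11, R17, R22 → +5.
Negative (D, E): D7, D8, E10, E19 → −4.
The N-terminus (+1) and C-terminus (−1) cancel.
Net charge = (+5) + (−4) = +1.

+1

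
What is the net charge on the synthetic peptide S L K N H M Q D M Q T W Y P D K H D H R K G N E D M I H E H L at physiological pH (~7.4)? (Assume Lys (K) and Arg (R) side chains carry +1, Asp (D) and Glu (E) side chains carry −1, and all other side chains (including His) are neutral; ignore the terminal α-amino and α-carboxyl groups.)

-2

Positive (K, R): K3, K16, R20, K21 → +4.
Negative (D, E): D8, D15, D18, E24, D25, E29 → −6.
Net charge = (+4) + (−6) = −2.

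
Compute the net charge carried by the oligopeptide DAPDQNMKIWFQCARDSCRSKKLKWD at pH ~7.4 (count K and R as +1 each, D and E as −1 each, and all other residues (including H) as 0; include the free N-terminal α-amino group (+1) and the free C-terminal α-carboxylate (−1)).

+2

Positive (K, R): K8, R15, R19, K21, K22, K24 → +6.
Negative (D, E): D1, D4, D16, D26 → −4.
The N-terminus (+1) and C-terminus (−1) cancel.
Net charge = (+6) + (−4) = +2.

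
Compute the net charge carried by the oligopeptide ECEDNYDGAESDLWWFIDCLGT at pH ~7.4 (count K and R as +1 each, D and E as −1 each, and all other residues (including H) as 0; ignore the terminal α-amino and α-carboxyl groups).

Positive (K, R): none → +0.
Negative (D, E): E1, E3, D4, D7, E10, D12, D18 → −7.
Net charge = (+0) + (−7) = −7.

-7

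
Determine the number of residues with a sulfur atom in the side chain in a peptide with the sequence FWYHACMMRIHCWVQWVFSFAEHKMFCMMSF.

8

The sulfur-bearing residues are cysteine (–SH) and methionine (–S–CH₃).
Matching residues: C6, M7, M8, C12, M25, C27, M28, M29.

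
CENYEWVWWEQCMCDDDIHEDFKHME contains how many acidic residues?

9

Aspartate (D) and glutamate (E) have carboxylic-acid side chains and are the acidic amino acids.
Matching residues: E2, E5, E10, D15, D16, D17, E20, D21, E26.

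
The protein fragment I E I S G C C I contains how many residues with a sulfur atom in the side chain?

Only Cys (C) and Met (M) have a sulfur atom in the side chain.
Matching residues: C6, C7.

2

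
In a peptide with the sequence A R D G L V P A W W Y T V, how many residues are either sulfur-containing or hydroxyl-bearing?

Sulfur-containing: C, M. Hydroxyl-bearing: S, T, Y.
Sulfur-containing residues here: none (0).
Hydroxyl-bearing residues here: Y11, T12 (2).
The two groups share no amino acid, so total = 0 + 2 = 2.

2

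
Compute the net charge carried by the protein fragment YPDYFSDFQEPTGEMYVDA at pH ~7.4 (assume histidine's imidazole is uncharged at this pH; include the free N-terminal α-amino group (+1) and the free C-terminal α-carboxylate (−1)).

-5

At pH ~7.4 the Lys and Arg side chains are protonated (+1), the Asp and Glu side chains are deprotonated (−1), and with His taken as neutral all other side chains carry no charge.
Positive (K, R): none → +0.
Negative (D, E): D3, D7, E10, E14, D18 → −5.
The N-terminus (+1) and C-terminus (−1) cancel.
Net charge = (+0) + (−5) = −5.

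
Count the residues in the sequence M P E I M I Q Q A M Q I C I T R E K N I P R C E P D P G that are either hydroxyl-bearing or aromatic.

Hydroxyl-bearing: S, T, Y. Aromatic: F, W, Y.
Hydroxyl-bearing residues here: T15 (1).
Aromatic residues here: none (0).
(Y belongs to both groups, but none appear in this sequence.) Total = 1 + 0 = 1.

1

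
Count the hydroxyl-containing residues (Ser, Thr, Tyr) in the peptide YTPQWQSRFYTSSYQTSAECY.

Matching residues: Y1, T2, S7, Y10, T11, S12, S13, Y14, T16, S17, Y21.

11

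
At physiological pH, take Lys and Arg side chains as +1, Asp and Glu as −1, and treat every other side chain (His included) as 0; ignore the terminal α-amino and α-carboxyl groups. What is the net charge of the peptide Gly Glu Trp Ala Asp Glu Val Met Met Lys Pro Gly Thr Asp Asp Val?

Positive (K, R): Lys10 → +1.
Negative (D, E): Glu2, Asp5, Glu6, Asp14, Asp15 → −5.
Net charge = (+1) + (−5) = −4.

-4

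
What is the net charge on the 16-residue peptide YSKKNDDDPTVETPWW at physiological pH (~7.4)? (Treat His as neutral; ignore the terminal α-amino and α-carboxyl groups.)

Near pH 7.4, K and R contribute +1 each, D and E contribute −1 each, and every other side chain (His included, as stated) is uncharged.
Positive (K, R): K3, K4 → +2.
Negative (D, E): D6, D7, D8, E12 → −4.
Net charge = (+2) + (−4) = −2.

-2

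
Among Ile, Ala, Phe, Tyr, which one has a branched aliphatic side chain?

Valine (V), leucine (L), and isoleucine (I) are the branched-chain amino acids.
Of the listed options, only Ile belongs to this group.

Ile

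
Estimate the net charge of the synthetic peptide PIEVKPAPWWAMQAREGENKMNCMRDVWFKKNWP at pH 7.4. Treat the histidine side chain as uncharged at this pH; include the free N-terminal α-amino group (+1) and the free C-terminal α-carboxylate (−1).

+2

At pH ~7.4 the Lys and Arg side chains are protonated (+1), the Asp and Glu side chains are deprotonated (−1), and with His taken as neutral all other side chains carry no charge.
Positive (K, R): K5, R15, K20, R25, K30, K31 → +6.
Negative (D, E): E3, E16, E18, D26 → −4.
The N-terminus (+1) and C-terminus (−1) cancel.
Net charge = (+6) + (−4) = +2.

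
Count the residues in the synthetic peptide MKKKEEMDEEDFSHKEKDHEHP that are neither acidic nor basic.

Acidic: D, E. Basic: K, R, H. All other residues are neither.
Matching residues: M1, M7, F12, S13, P22.

5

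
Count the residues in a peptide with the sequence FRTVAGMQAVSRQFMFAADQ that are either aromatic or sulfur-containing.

5

Aromatic: F, W, Y. Sulfur-containing: C, M.
Aromatic residues here: F1, F14, F16 (3).
Sulfur-containing residues here: M7, M15 (2).
The two groups share no amino acid, so total = 3 + 2 = 5.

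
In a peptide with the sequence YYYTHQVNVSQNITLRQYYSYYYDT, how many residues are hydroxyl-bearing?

S, T, and Y are the three residues with a side-chain hydroxyl.
Matching residues: Y1, Y2, Y3, T4, S10, T14, Y18, Y19, S20, Y21, Y22, Y23, T25.

13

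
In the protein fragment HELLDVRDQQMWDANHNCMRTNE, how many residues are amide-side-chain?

5

Asparagine (N) and glutamine (Q) have uncharged amide side chains.
Matching residues: Q9, Q10, N15, N17, N22.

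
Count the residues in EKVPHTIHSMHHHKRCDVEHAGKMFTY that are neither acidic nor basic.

14

Acidic: D, E. Basic: K, R, H. All other residues are neither.
Matching residues: V3, P4, T6, I7, S9, M10, C16, V18, A21, G22, M24, F25, T26, Y27.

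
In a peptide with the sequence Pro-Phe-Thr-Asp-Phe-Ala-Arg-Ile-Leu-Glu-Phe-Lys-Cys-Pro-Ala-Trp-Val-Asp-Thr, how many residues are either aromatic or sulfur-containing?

5

Aromatic: F, W, Y. Sulfur-containing: C, M.
Aromatic residues here: Phe2, Phe5, Phe11, Trp16 (4).
Sulfur-containing residues here: Cys13 (1).
The two groups share no amino acid, so total = 4 + 1 = 5.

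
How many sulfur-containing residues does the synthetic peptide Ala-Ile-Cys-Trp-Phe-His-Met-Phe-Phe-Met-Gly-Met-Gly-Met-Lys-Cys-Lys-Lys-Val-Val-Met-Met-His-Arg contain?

8

The sulfur-bearing residues are cysteine (–SH) and methionine (–S–CH₃).
Matching residues: Cys3, Met7, Met10, Met12, Met14, Cys16, Met21, Met22.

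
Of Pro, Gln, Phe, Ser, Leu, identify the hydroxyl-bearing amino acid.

Ser

Serine (S), threonine (T), and tyrosine (Y) each carry a hydroxyl group on the side chain.
Of the listed options, only Ser belongs to this group.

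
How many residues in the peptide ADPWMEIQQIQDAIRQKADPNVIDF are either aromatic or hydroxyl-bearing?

Aromatic: F, W, Y. Hydroxyl-bearing: S, T, Y.
Aromatic residues here: W4, F25 (2).
Hydroxyl-bearing residues here: none (0).
(Y belongs to both groups, but none appear in this sequence.) Total = 2 + 0 = 2.

2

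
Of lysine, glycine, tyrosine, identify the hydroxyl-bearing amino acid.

tyrosine

The –OH-bearing residues are Ser, Thr (aliphatic alcohols), and Tyr (phenol).
Of the listed options, only tyrosine belongs to this group.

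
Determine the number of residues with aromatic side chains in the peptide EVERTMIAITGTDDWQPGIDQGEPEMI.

F, W, and Y each carry an aromatic ring on the side chain.
Matching residues: W15.

1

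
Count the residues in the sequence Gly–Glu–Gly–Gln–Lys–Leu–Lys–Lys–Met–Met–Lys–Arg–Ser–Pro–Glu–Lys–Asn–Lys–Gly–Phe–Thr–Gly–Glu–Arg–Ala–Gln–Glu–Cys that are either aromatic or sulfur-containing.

4

Aromatic: F, W, Y. Sulfur-containing: C, M.
Aromatic residues here: Phe20 (1).
Sulfur-containing residues here: Met9, Met10, Cys28 (3).
The two groups share no amino acid, so total = 1 + 3 = 4.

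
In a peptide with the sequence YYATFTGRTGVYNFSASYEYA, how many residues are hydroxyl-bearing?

10

The –OH-bearing residues are Ser, Thr (aliphatic alcohols), and Tyr (phenol).
Matching residues: Y1, Y2, T4, T6, T9, Y12, S15, S17, Y18, Y20.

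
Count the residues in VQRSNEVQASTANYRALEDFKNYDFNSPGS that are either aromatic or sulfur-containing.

Aromatic: F, W, Y. Sulfur-containing: C, M.
Aromatic residues here: Y14, F20, Y23, F25 (4).
Sulfur-containing residues here: none (0).
The two groups share no amino acid, so total = 4 + 0 = 4.

4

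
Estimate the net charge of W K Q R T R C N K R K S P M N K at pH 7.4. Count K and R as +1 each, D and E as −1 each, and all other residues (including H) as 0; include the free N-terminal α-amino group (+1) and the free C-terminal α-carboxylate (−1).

+7

Positive (K, R): K2, R4, R6, K9, R10, K11, K16 → +7.
Negative (D, E): none → −0.
The N-terminus (+1) and C-terminus (−1) cancel.
Net charge = (+7) + (−0) = +7.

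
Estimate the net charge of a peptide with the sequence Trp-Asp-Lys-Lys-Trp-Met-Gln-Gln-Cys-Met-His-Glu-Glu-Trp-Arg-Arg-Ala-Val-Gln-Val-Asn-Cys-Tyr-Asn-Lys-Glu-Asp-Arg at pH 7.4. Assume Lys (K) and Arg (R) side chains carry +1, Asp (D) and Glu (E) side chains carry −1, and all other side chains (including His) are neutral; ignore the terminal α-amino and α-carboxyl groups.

+1

Positive (K, R): Lys3, Lys4, Arg15, Arg16, Lys25, Arg28 → +6.
Negative (D, E): Asp2, Glu12, Glu13, Glu26, Asp27 → −5.
Net charge = (+6) + (−5) = +1.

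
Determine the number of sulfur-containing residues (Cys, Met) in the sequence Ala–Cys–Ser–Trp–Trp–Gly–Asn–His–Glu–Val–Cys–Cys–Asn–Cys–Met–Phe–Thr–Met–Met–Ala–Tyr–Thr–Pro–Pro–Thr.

Matching residues: Cys2, Cys11, Cys12, Cys14, Met15, Met18, Met19.

7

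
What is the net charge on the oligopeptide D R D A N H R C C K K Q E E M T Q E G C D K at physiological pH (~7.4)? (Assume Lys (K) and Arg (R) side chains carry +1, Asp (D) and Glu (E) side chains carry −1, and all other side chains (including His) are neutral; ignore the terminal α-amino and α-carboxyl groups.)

Positive (K, R): R2, R7, K10, K11, K22 → +5.
Negative (D, E): D1, D3, E13, E14, E18, D21 → −6.
Net charge = (+5) + (−6) = −1.

-1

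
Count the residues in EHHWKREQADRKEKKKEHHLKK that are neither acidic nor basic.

4

Acidic: D, E. Basic: K, R, H. All other residues are neither.
Matching residues: W4, Q8, A9, L20.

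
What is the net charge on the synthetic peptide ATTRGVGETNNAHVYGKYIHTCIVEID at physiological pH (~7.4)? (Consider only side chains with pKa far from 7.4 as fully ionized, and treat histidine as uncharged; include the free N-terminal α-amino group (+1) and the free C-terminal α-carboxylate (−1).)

At pH ~7.4 the Lys and Arg side chains are protonated (+1), the Asp and Glu side chains are deprotonated (−1), and with His taken as neutral all other side chains carry no charge.
Positive (K, R): R4, K17 → +2.
Negative (D, E): E8, E25, D27 → −3.
The N-terminus (+1) and C-terminus (−1) cancel.
Net charge = (+2) + (−3) = −1.

-1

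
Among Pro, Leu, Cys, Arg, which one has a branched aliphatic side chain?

Valine (V), leucine (L), and isoleucine (I) are the branched-chain amino acids.
Of the listed options, only Leu belongs to this group.

Leu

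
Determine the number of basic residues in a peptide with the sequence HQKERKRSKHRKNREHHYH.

Lysine (K), arginine (R), and histidine (H) have basic, nitrogen-containing side chains.
Matching residues: H1, K3, R5, K6, R7, K9, H10, R11, K12, R14, H16, H17, H19.

13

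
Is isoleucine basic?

No

Lysine (K), arginine (R), and histidine (H) have basic, nitrogen-containing side chains.
Isoleucine is not in this group.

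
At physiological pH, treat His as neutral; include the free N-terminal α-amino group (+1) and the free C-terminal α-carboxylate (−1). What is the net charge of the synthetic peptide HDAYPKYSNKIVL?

At pH ~7.4 the Lys and Arg side chains are protonated (+1), the Asp and Glu side chains are deprotonated (−1), and with His taken as neutral all other side chains carry no charge.
Positive (K, R): K6, K10 → +2.
Negative (D, E): D2 → −1.
The N-terminus (+1) and C-terminus (−1) cancel.
Net charge = (+2) + (−1) = +1.

+1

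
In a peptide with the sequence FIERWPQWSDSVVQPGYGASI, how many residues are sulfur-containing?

The sulfur-bearing residues are cysteine (–SH) and methionine (–S–CH₃).
None of the 21 residues belong to this group.

0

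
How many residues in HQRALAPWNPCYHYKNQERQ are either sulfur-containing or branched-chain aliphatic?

Sulfur-containing: C, M. Branched-chain aliphatic: I, L, V.
Sulfur-containing residues here: C11 (1).
Branched-chain aliphatic residues here: L5 (1).
The two groups share no amino acid, so total = 1 + 1 = 2.

2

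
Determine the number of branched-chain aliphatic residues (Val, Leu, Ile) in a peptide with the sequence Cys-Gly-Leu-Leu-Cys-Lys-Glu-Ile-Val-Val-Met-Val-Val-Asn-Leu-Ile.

9

Matching residues: Leu3, Leu4, Ile8, Val9, Val10, Val12, Val13, Leu15, Ile16.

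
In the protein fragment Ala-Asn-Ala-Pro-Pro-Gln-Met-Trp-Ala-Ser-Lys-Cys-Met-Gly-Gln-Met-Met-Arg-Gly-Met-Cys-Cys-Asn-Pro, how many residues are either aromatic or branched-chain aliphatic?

Aromatic: F, W, Y. Branched-chain aliphatic: I, L, V.
Aromatic residues here: Trp8 (1).
Branched-chain aliphatic residues here: none (0).
The two groups share no amino acid, so total = 1 + 0 = 1.

1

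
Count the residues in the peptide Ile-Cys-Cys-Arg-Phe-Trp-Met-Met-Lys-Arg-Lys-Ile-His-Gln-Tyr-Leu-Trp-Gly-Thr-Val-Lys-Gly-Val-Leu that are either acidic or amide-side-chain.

Acidic: D, E. Amide-side-chain: N, Q.
Acidic residues here: none (0).
Amide-side-chain residues here: Gln14 (1).
The two groups share no amino acid, so total = 0 + 1 = 1.

1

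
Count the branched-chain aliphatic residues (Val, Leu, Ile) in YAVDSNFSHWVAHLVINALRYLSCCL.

Matching residues: V3, V11, L14, V15, I16, L19, L22, L26.

8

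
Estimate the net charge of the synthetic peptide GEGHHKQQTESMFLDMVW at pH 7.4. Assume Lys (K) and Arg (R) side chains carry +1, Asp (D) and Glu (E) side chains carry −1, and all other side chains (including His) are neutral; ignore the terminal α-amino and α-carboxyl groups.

Positive (K, R): K6 → +1.
Negative (D, E): E2, E10, D15 → −3.
Net charge = (+1) + (−3) = −2.

-2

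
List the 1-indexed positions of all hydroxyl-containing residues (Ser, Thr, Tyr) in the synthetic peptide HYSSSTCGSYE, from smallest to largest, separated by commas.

2, 3, 4, 5, 6, 9, 10

Matching residues: Y2, S3, S4, S5, T6, S9, Y10.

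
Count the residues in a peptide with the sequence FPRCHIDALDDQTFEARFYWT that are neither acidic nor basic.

14

Acidic: D, E. Basic: K, R, H. All other residues are neither.
Matching residues: F1, P2, C4, I6, A8, L9, Q12, T13, F14, A16, F18, Y19, W20, T21.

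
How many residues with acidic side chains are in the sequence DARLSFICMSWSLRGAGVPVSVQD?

Aspartate (D) and glutamate (E) have carboxylic-acid side chains and are the acidic amino acids.
Matching residues: D1, D24.

2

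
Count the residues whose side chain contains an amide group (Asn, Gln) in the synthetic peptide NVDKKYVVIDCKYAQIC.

2

Matching residues: N1, Q15.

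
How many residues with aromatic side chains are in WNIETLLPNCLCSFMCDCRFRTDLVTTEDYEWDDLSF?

6

Phenylalanine (F), tryptophan (W), and tyrosine (Y) have aromatic ring side chains.
Matching residues: W1, F14, F20, Y30, W32, F37.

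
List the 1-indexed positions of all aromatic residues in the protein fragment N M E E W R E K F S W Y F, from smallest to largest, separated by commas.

Phenylalanine (F), tryptophan (W), and tyrosine (Y) have aromatic ring side chains.
Matching residues: W5, F9, W11, Y12, F13.

5, 9, 11, 12, 13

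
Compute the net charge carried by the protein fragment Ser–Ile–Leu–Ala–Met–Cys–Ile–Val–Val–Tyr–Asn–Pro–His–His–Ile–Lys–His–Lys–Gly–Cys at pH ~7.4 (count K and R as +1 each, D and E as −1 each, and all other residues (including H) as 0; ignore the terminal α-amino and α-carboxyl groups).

+2

Positive (K, R): Lys16, Lys18 → +2.
Negative (D, E): none → −0.
Net charge = (+2) + (−0) = +2.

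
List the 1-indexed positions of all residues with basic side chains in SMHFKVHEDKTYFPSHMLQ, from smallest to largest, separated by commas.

Lysine (K), arginine (R), and histidine (H) have basic, nitrogen-containing side chains.
Matching residues: H3, K5, H7, K10, H16.

3, 5, 7, 10, 16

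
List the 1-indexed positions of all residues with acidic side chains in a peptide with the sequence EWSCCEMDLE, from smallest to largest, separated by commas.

Only D (aspartate) and E (glutamate) carry a side-chain carboxylic acid.
Matching residues: E1, E6, D8, E10.

1, 6, 8, 10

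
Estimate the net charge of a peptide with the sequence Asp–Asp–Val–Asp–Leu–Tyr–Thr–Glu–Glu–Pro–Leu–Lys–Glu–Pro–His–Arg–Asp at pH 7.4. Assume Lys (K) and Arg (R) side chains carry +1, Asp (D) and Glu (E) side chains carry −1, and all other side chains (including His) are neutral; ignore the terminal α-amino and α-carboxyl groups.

Positive (K, R): Lys12, Arg16 → +2.
Negative (D, E): Asp1, Asp2, Asp4, Glu8, Glu9, Glu13, Asp17 → −7.
Net charge = (+2) + (−7) = −5.

-5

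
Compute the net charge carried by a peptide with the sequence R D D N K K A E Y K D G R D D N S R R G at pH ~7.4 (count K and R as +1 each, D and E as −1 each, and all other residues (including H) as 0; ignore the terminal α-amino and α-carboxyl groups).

Positive (K, R): R1, K5, K6, K10, R13, R18, R19 → +7.
Negative (D, E): D2, D3, E8, D11, D14, D15 → −6.
Net charge = (+7) + (−6) = +1.

+1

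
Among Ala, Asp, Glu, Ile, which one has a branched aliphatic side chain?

Valine (V), leucine (L), and isoleucine (I) are the branched-chain amino acids.
Of the listed options, only Ile belongs to this group.

Ile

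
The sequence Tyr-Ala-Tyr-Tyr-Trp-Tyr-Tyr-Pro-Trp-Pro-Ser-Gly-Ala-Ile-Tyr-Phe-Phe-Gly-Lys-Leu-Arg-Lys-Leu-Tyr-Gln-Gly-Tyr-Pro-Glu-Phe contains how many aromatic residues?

13

Phenylalanine (F), tryptophan (W), and tyrosine (Y) have aromatic ring side chains.
Matching residues: Tyr1, Tyr3, Tyr4, Trp5, Tyr6, Tyr7, Trp9, Tyr15, Phe16, Phe17, Tyr24, Tyr27, Phe30.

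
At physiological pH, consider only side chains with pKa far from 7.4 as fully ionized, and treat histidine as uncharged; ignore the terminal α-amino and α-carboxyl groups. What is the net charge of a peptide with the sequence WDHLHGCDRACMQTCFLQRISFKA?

+1

The side chains ionized at physiological pH are Lys/Arg (+1) and Asp/Glu (−1); with His treated as neutral, nothing else contributes.
Positive (K, R): R9, R19, K23 → +3.
Negative (D, E): D2, D8 → −2.
Net charge = (+3) + (−2) = +1.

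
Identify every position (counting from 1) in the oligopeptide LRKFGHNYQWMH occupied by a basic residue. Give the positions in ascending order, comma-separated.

The basic amino acids are Lys (K), Arg (R), and His (H).
Matching residues: R2, K3, H6, H12.

2, 3, 6, 12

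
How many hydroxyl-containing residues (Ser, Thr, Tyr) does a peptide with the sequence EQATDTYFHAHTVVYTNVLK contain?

6

Matching residues: T4, T6, Y7, T12, Y15, T16.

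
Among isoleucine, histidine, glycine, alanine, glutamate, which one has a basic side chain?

histidine

Lysine (K), arginine (R), and histidine (H) have basic, nitrogen-containing side chains.
Of the listed options, only histidine belongs to this group.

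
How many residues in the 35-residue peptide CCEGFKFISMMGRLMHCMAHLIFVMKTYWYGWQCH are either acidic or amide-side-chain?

Acidic: D, E. Amide-side-chain: N, Q.
Acidic residues here: E3 (1).
Amide-side-chain residues here: Q33 (1).
The two groups share no amino acid, so total = 1 + 1 = 2.

2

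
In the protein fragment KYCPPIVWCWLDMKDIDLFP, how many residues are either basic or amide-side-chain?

Basic: H, K, R. Amide-side-chain: N, Q.
Basic residues here: K1, K14 (2).
Amide-side-chain residues here: none (0).
The two groups share no amino acid, so total = 2 + 0 = 2.

2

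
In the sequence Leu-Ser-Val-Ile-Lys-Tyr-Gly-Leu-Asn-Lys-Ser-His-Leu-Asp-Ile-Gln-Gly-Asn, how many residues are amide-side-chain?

The amide-side-chain residues are Asn (N) and Gln (Q).
Matching residues: Asn9, Gln16, Asn18.

3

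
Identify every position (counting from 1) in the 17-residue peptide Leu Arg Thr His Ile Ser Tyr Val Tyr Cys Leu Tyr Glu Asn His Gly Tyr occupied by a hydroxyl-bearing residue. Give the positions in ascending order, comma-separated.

3, 6, 7, 9, 12, 17

Matching residues: Thr3, Ser6, Tyr7, Tyr9, Tyr12, Tyr17.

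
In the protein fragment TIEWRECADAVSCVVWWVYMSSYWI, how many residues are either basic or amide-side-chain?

Basic: H, K, R. Amide-side-chain: N, Q.
Basic residues here: R5 (1).
Amide-side-chain residues here: none (0).
The two groups share no amino acid, so total = 1 + 0 = 1.

1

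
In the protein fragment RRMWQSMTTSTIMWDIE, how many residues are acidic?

2

The acidic residues are Asp (D) and Glu (E), whose side chains end in a carboxylate group.
Matching residues: D15, E17.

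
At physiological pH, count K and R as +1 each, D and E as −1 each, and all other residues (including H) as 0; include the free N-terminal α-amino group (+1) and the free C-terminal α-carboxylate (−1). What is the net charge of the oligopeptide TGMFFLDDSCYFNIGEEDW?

Positive (K, R): none → +0.
Negative (D, E): D7, D8, E16, E17, D18 → −5.
The N-terminus (+1) and C-terminus (−1) cancel.
Net charge = (+0) + (−5) = −5.

-5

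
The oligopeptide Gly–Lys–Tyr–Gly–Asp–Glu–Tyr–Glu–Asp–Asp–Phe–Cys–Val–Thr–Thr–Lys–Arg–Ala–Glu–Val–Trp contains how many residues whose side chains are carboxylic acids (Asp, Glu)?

Matching residues: Asp5, Glu6, Glu8, Asp9, Asp10, Glu19.

6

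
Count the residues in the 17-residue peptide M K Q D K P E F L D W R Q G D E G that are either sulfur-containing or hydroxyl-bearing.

1

Sulfur-containing: C, M. Hydroxyl-bearing: S, T, Y.
Sulfur-containing residues here: M1 (1).
Hydroxyl-bearing residues here: none (0).
The two groups share no amino acid, so total = 1 + 0 = 1.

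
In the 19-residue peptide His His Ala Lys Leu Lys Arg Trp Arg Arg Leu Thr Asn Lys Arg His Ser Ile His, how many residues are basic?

11

K, R, and H are the three residues with basic side chains (ε-amine, guanidinium, and imidazole respectively).
Matching residues: His1, His2, Lys4, Lys6, Arg7, Arg9, Arg10, Lys14, Arg15, His16, His19.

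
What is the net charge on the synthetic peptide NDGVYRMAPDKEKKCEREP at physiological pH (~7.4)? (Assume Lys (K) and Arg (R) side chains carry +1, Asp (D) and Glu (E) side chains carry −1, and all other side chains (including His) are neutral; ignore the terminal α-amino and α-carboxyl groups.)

0

Positive (K, R): R6, K11, K13, K14, R17 → +5.
Negative (D, E): D2, D10, E12, E16, E18 → −5.
Net charge = (+5) + (−5) = 0.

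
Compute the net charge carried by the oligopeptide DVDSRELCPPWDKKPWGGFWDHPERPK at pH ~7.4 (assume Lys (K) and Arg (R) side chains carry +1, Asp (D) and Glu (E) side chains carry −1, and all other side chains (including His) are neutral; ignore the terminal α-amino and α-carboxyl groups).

Positive (K, R): R5, K13, K14, R25, K27 → +5.
Negative (D, E): D1, D3, E6, D12, D21, E24 → −6.
Net charge = (+5) + (−6) = −1.

-1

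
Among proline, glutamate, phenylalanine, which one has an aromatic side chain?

phenylalanine

F, W, and Y each carry an aromatic ring on the side chain.
Of the listed options, only phenylalanine belongs to this group.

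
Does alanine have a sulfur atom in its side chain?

Only Cys (C) and Met (M) have a sulfur atom in the side chain.
Alanine is not in this group.

No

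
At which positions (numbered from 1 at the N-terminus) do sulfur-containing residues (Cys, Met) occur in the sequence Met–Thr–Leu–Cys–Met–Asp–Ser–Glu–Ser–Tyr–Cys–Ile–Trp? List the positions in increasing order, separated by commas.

1, 4, 5, 11

Matching residues: Met1, Cys4, Met5, Cys11.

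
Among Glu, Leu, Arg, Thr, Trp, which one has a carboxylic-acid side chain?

Only D (aspartate) and E (glutamate) carry a side-chain carboxylic acid.
Of the listed options, only Glu belongs to this group.

Glu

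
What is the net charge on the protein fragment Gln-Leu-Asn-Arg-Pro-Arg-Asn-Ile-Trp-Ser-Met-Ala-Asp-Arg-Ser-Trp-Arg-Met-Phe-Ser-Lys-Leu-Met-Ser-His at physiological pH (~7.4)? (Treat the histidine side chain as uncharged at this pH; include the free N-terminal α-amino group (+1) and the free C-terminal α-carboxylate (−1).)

At pH ~7.4 the Lys and Arg side chains are protonated (+1), the Asp and Glu side chains are deprotonated (−1), and with His taken as neutral all other side chains carry no charge.
Positive (K, R): Arg4, Arg6, Arg14, Arg17, Lys21 → +5.
Negative (D, E): Asp13 → −1.
The N-terminus (+1) and C-terminus (−1) cancel.
Net charge = (+5) + (−1) = +4.

+4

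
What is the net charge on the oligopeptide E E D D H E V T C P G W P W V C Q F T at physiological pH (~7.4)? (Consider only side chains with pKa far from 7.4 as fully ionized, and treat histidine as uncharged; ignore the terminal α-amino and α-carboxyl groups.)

The side chains ionized at physiological pH are Lys/Arg (+1) and Asp/Glu (−1); with His treated as neutral, nothing else contributes.
Positive (K, R): none → +0.
Negative (D, E): E1, E2, D3, D4, E6 → −5.
Net charge = (+0) + (−5) = −5.

-5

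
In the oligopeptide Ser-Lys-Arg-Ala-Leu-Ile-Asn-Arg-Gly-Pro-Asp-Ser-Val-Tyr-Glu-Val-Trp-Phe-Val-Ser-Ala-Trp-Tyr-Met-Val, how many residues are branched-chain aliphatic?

6

Valine (V), leucine (L), and isoleucine (I) are the branched-chain amino acids.
Matching residues: Leu5, Ile6, Val13, Val16, Val19, Val25.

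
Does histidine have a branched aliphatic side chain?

No

V, L, and I make up the branched-chain aliphatic group.
Histidine is not in this group.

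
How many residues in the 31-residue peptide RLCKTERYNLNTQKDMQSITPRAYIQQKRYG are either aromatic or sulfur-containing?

Aromatic: F, W, Y. Sulfur-containing: C, M.
Aromatic residues here: Y8, Y24, Y30 (3).
Sulfur-containing residues here: C3, M16 (2).
The two groups share no amino acid, so total = 3 + 2 = 5.

5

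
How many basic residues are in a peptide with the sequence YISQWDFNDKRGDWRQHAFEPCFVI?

4

Lysine (K), arginine (R), and histidine (H) have basic, nitrogen-containing side chains.
Matching residues: K10, R11, R15, H17.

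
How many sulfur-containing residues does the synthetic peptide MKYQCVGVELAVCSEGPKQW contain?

3

Cysteine (C, thiol) and methionine (M, thioether) are the two sulfur-containing amino acids.
Matching residues: M1, C5, C13.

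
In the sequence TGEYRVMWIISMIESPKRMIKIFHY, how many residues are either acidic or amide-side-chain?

2

Acidic: D, E. Amide-side-chain: N, Q.
Acidic residues here: E3, E14 (2).
Amide-side-chain residues here: none (0).
The two groups share no amino acid, so total = 2 + 0 = 2.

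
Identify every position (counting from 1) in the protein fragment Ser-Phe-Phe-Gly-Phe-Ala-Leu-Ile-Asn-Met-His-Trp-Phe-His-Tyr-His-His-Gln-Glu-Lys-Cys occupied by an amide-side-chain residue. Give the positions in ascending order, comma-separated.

9, 18

Only N (asparagine) and Q (glutamine) carry a side-chain carboxamide.
Matching residues: Asn9, Gln18.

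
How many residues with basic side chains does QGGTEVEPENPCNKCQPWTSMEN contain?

1

The basic amino acids are Lys (K), Arg (R), and His (H).
Matching residues: K14.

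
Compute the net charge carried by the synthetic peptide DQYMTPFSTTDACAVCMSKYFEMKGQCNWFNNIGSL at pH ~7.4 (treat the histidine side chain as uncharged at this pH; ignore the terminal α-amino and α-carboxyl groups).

At pH ~7.4 the Lys and Arg side chains are protonated (+1), the Asp and Glu side chains are deprotonated (−1), and with His taken as neutral all other side chains carry no charge.
Positive (K, R): K19, K24 → +2.
Negative (D, E): D1, D11, E22 → −3.
Net charge = (+2) + (−3) = −1.

-1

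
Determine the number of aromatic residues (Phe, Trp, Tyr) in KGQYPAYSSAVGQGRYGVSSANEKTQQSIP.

Matching residues: Y4, Y7, Y16.

3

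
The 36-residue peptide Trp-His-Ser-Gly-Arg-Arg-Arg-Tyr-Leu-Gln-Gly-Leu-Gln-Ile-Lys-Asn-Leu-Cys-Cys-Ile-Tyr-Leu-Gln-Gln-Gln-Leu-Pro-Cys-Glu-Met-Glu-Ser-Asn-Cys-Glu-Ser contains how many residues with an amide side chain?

7

Asparagine (N) and glutamine (Q) have uncharged amide side chains.
Matching residues: Gln10, Gln13, Asn16, Gln23, Gln24, Gln25, Asn33.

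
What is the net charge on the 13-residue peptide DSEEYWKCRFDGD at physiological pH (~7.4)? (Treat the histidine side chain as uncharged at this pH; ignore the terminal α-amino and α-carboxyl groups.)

At pH ~7.4 the Lys and Arg side chains are protonated (+1), the Asp and Glu side chains are deprotonated (−1), and with His taken as neutral all other side chains carry no charge.
Positive (K, R): K7, R9 → +2.
Negative (D, E): D1, E3, E4, D11, D13 → −5.
Net charge = (+2) + (−5) = −3.

-3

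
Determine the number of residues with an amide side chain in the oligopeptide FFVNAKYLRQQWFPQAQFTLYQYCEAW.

Asparagine (N) and glutamine (Q) have uncharged amide side chains.
Matching residues: N4, Q10, Q11, Q15, Q17, Q22.

6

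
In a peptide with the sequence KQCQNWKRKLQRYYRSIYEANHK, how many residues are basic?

8

The basic amino acids are Lys (K), Arg (R), and His (H).
Matching residues: K1, K7, R8, K9, R12, R15, H22, K23.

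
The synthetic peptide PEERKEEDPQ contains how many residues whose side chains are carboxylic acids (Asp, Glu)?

Matching residues: E2, E3, E6, E7, D8.

5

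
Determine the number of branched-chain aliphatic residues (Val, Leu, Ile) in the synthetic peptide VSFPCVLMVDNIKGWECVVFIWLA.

9

Matching residues: V1, V6, L7, V9, I12, V18, V19, I21, L23.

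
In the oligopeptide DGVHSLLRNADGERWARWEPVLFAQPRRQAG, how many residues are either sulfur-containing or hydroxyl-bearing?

Sulfur-containing: C, M. Hydroxyl-bearing: S, T, Y.
Sulfur-containing residues here: none (0).
Hydroxyl-bearing residues here: S5 (1).
The two groups share no amino acid, so total = 0 + 1 = 1.

1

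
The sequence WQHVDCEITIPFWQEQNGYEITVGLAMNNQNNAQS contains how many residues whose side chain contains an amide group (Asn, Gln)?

10

Matching residues: Q2, Q14, Q16, N17, N28, N29, Q30, N31, N32, Q34.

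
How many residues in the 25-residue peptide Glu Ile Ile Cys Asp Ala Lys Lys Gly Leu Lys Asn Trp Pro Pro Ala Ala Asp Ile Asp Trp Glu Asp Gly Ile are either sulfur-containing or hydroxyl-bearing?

Sulfur-containing: C, M. Hydroxyl-bearing: S, T, Y.
Sulfur-containing residues here: Cys4 (1).
Hydroxyl-bearing residues here: none (0).
The two groups share no amino acid, so total = 1 + 0 = 1.

1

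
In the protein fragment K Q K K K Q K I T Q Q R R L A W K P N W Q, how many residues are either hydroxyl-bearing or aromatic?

Hydroxyl-bearing: S, T, Y. Aromatic: F, W, Y.
Hydroxyl-bearing residues here: T9 (1).
Aromatic residues here: W16, W20 (2).
(Y belongs to both groups, but none appear in this sequence.) Total = 1 + 2 = 3.

3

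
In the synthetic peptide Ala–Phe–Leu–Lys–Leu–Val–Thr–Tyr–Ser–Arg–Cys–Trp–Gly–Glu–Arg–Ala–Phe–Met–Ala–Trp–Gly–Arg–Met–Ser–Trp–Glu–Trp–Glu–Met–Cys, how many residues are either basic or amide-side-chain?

4

Basic: H, K, R. Amide-side-chain: N, Q.
Basic residues here: Lys4, Arg10, Arg15, Arg22 (4).
Amide-side-chain residues here: none (0).
The two groups share no amino acid, so total = 4 + 0 = 4.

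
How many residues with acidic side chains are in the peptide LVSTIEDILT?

2

Only D (aspartate) and E (glutamate) carry a side-chain carboxylic acid.
Matching residues: E6, D7.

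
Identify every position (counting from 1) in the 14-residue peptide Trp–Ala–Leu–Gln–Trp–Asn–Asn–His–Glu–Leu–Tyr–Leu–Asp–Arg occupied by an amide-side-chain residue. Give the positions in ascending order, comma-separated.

4, 6, 7

Asparagine (N) and glutamine (Q) have uncharged amide side chains.
Matching residues: Gln4, Asn6, Asn7.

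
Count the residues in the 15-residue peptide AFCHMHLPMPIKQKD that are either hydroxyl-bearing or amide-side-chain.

Hydroxyl-bearing: S, T, Y. Amide-side-chain: N, Q.
Hydroxyl-bearing residues here: none (0).
Amide-side-chain residues here: Q13 (1).
The two groups share no amino acid, so total = 0 + 1 = 1.

1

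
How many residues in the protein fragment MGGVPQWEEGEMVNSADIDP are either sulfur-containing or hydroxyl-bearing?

Sulfur-containing: C, M. Hydroxyl-bearing: S, T, Y.
Sulfur-containing residues here: M1, M12 (2).
Hydroxyl-bearing residues here: S15 (1).
The two groups share no amino acid, so total = 2 + 1 = 3.

3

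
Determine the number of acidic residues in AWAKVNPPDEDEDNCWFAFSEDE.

Only D (aspartate) and E (glutamate) carry a side-chain carboxylic acid.
Matching residues: D9, E10, D11, E12, D13, E21, D22, E23.

8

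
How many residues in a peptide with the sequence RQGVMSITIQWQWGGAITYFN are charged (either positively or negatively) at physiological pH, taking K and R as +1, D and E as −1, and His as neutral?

Charged side chains at pH ~7.4: K, R (positive); D, E (negative).
Matching residues: R1.

1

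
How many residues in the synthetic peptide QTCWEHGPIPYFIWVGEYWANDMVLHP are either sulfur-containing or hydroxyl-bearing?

5

Sulfur-containing: C, M. Hydroxyl-bearing: S, T, Y.
Sulfur-containing residues here: C3, M23 (2).
Hydroxyl-bearing residues here: T2, Y11, Y18 (3).
The two groups share no amino acid, so total = 2 + 3 = 5.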